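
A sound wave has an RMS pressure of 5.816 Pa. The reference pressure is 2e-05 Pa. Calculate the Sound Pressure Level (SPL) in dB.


Given values:
  p = 5.816 Pa
  p_ref = 2e-05 Pa
Formula: SPL = 20 * log10(p / p_ref)
Compute ratio: p / p_ref = 5.816 / 2e-05 = 290800
Compute log10: log10(290800) = 5.463594
Multiply: SPL = 20 * 5.463594 = 109.27

109.27 dB


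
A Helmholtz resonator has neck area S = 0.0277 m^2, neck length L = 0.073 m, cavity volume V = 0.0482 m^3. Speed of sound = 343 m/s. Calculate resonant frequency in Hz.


Given values:
  S = 0.0277 m^2, L = 0.073 m, V = 0.0482 m^3, c = 343 m/s
Formula: f = (c / (2*pi)) * sqrt(S / (V * L))
Compute V * L = 0.0482 * 0.073 = 0.0035186
Compute S / (V * L) = 0.0277 / 0.0035186 = 7.8724
Compute sqrt(7.8724) = 2.80578
Compute c / (2*pi) = 343 / 6.283185 = 54.590148
f = 54.590148 * 2.80578 = 153.17

153.17 Hz


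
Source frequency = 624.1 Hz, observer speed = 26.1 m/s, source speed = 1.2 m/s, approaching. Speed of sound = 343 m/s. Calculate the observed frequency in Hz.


Given values:
  f_s = 624.1 Hz, v_o = 26.1 m/s, v_s = 1.2 m/s
  Direction: approaching
Formula: f_o = f_s * (c + v_o) / (c - v_s)
Numerator: c + v_o = 343 + 26.1 = 369.1
Denominator: c - v_s = 343 - 1.2 = 341.8
f_o = 624.1 * 369.1 / 341.8 = 673.95

673.95 Hz


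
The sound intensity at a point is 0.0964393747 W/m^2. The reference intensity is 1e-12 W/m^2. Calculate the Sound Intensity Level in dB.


Given values:
  I = 0.0964393747 W/m^2
  I_ref = 1e-12 W/m^2
Formula: SIL = 10 * log10(I / I_ref)
Compute ratio: I / I_ref = 96439374700
Compute log10: log10(96439374700) = 10.984254
Multiply: SIL = 10 * 10.984254 = 109.84

109.84 dB


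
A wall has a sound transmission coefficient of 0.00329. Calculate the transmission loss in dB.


Given values:
  tau = 0.00329
Formula: TL = 10 * log10(1 / tau)
Compute 1 / tau = 1 / 0.00329 = 303.9514
Compute log10(303.9514) = 2.482804
TL = 10 * 2.482804 = 24.83

24.83 dB


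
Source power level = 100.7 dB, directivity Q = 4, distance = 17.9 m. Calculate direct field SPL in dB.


Given values:
  Lw = 100.7 dB, Q = 4, r = 17.9 m
Formula: SPL = Lw + 10 * log10(Q / (4 * pi * r^2))
Compute 4 * pi * r^2 = 4 * pi * 17.9^2 = 4026.3908
Compute Q / denom = 4 / 4026.3908 = 0.00099345
Compute 10 * log10(0.00099345) = -30.0285
SPL = 100.7 + (-30.0285) = 70.67

70.67 dB


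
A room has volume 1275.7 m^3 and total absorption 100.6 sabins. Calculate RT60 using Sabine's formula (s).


Given values:
  V = 1275.7 m^3
  A = 100.6 sabins
Formula: RT60 = 0.161 * V / A
Numerator: 0.161 * 1275.7 = 205.3877
RT60 = 205.3877 / 100.6 = 2.042

2.042 s


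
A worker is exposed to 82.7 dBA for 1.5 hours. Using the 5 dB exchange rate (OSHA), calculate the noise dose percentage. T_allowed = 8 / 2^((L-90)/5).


Given values:
  L = 82.7 dBA, T = 1.5 hours
Formula: T_allowed = 8 / 2^((L - 90) / 5)
Compute exponent: (82.7 - 90) / 5 = -1.46
Compute 2^(-1.46) = 0.363493
T_allowed = 8 / 0.363493 = 22.008677 hours
Dose = (T / T_allowed) * 100
Dose = (1.5 / 22.008677) * 100 = 6.82

6.82 %


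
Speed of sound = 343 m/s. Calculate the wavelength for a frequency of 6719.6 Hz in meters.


Given values:
  c = 343 m/s, f = 6719.6 Hz
Formula: lambda = c / f
lambda = 343 / 6719.6
lambda = 0.051

0.051 m


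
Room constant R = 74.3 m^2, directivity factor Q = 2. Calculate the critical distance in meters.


Given values:
  R = 74.3 m^2, Q = 2
Formula: d_c = 0.141 * sqrt(Q * R)
Compute Q * R = 2 * 74.3 = 148.6
Compute sqrt(148.6) = 12.1902
d_c = 0.141 * 12.1902 = 1.719

1.719 m


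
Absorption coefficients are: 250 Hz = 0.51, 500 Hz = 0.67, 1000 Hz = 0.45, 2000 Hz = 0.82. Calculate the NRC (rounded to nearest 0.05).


Given values:
  a_250 = 0.51, a_500 = 0.67
  a_1000 = 0.45, a_2000 = 0.82
Formula: NRC = (a250 + a500 + a1000 + a2000) / 4
Sum = 0.51 + 0.67 + 0.45 + 0.82 = 2.45
NRC = 2.45 / 4 = 0.6125
Rounded to nearest 0.05: 0.6

0.6


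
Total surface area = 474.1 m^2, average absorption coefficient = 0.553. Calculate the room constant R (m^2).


Given values:
  S = 474.1 m^2, alpha = 0.553
Formula: R = S * alpha / (1 - alpha)
Numerator: 474.1 * 0.553 = 262.1773
Denominator: 1 - 0.553 = 0.447
R = 262.1773 / 0.447 = 586.53

586.53 m^2


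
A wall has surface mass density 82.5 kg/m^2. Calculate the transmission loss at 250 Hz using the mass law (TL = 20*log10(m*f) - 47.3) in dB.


Given values:
  m = 82.5 kg/m^2, f = 250 Hz
Formula: TL = 20 * log10(m * f) - 47.3
Compute m * f = 82.5 * 250 = 20625.0
Compute log10(20625.0) = 4.314394
Compute 20 * 4.314394 = 86.2879
TL = 86.2879 - 47.3 = 38.99

38.99 dB


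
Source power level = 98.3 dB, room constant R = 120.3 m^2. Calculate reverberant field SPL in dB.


Given values:
  Lw = 98.3 dB, R = 120.3 m^2
Formula: SPL = Lw + 10 * log10(4 / R)
Compute 4 / R = 4 / 120.3 = 0.03325
Compute 10 * log10(0.03325) = -14.7821
SPL = 98.3 + (-14.7821) = 83.52

83.52 dB


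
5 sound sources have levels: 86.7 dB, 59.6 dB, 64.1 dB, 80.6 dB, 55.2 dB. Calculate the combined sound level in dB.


Formula: L_total = 10 * log10( sum(10^(Li/10)) )
  Source 1: 10^(86.7/10) = 467735141.2872
  Source 2: 10^(59.6/10) = 912010.8394
  Source 3: 10^(64.1/10) = 2570395.7828
  Source 4: 10^(80.6/10) = 114815362.1497
  Source 5: 10^(55.2/10) = 331131.1215
Sum of linear values = 586364041.1806
L_total = 10 * log10(586364041.1806) = 87.68

87.68 dB


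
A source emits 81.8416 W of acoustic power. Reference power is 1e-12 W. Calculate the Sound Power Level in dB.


Given values:
  W = 81.8416 W
  W_ref = 1e-12 W
Formula: SWL = 10 * log10(W / W_ref)
Compute ratio: W / W_ref = 81841600000000
Compute log10: log10(81841600000000) = 13.912974
Multiply: SWL = 10 * 13.912974 = 139.13

139.13 dB


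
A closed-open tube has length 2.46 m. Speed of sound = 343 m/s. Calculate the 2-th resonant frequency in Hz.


Given values:
  Tube type: closed-open, L = 2.46 m, c = 343 m/s, n = 2
Formula: f_n = (2n - 1) * c / (4 * L)
Compute 2n - 1 = 2*2 - 1 = 3
Compute 4 * L = 4 * 2.46 = 9.84
f = 3 * 343 / 9.84
f = 104.57

104.57 Hz


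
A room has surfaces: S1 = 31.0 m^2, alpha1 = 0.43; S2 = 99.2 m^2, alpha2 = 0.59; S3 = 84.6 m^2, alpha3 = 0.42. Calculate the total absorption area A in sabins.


Given surfaces:
  Surface 1: 31.0 * 0.43 = 13.33
  Surface 2: 99.2 * 0.59 = 58.528
  Surface 3: 84.6 * 0.42 = 35.532
Formula: A = sum(Si * alpha_i)
A = 13.33 + 58.528 + 35.532
A = 107.39

107.39 sabins


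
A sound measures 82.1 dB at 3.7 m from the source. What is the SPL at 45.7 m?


Given values:
  SPL1 = 82.1 dB, r1 = 3.7 m, r2 = 45.7 m
Formula: SPL2 = SPL1 - 20 * log10(r2 / r1)
Compute ratio: r2 / r1 = 45.7 / 3.7 = 12.3514
Compute log10: log10(12.3514) = 1.091716
Compute drop: 20 * 1.091716 = 21.8343
SPL2 = 82.1 - 21.8343 = 60.27

60.27 dB


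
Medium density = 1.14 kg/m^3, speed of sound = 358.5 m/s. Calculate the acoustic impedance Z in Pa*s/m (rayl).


Given values:
  rho = 1.14 kg/m^3
  c = 358.5 m/s
Formula: Z = rho * c
Z = 1.14 * 358.5
Z = 408.69

408.69 rayl


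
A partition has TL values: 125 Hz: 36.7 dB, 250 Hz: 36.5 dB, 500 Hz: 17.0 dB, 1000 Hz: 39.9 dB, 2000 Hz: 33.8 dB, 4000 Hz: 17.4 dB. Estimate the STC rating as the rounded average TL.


Given TL values at each frequency:
  125 Hz: 36.7 dB
  250 Hz: 36.5 dB
  500 Hz: 17.0 dB
  1000 Hz: 39.9 dB
  2000 Hz: 33.8 dB
  4000 Hz: 17.4 dB
Formula: STC ~ round(average of TL values)
Sum = 36.7 + 36.5 + 17.0 + 39.9 + 33.8 + 17.4 = 181.3
Average = 181.3 / 6 = 30.22
Rounded: 30

30


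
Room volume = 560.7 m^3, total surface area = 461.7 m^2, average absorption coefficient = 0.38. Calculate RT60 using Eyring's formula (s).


Given values:
  V = 560.7 m^3, S = 461.7 m^2, alpha = 0.38
Formula: RT60 = 0.161 * V / (-S * ln(1 - alpha))
Compute ln(1 - 0.38) = ln(0.62) = -0.478036
Denominator: -461.7 * -0.478036 = 220.7092
Numerator: 0.161 * 560.7 = 90.2727
RT60 = 90.2727 / 220.7092 = 0.409

0.409 s


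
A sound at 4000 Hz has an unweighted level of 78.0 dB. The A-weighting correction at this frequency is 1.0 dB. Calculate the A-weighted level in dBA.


Given values:
  SPL = 78.0 dB
  A-weighting at 4000 Hz = 1.0 dB
Formula: L_A = SPL + A_weight
L_A = 78.0 + (1.0)
L_A = 79.0

79.0 dBA


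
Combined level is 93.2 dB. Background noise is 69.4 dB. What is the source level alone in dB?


Given values:
  L_total = 93.2 dB, L_bg = 69.4 dB
Formula: L_source = 10 * log10(10^(L_total/10) - 10^(L_bg/10))
Convert to linear:
  10^(93.2/10) = 2089296130.854
  10^(69.4/10) = 8709635.8996
Difference: 2089296130.854 - 8709635.8996 = 2080586494.9544
L_source = 10 * log10(2080586494.9544) = 93.18

93.18 dB


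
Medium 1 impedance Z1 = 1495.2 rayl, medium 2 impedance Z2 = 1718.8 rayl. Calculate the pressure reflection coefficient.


Given values:
  Z1 = 1495.2 rayl, Z2 = 1718.8 rayl
Formula: R = (Z2 - Z1) / (Z2 + Z1)
Numerator: Z2 - Z1 = 1718.8 - 1495.2 = 223.6
Denominator: Z2 + Z1 = 1718.8 + 1495.2 = 3214.0
R = 223.6 / 3214.0 = 0.0696

0.0696


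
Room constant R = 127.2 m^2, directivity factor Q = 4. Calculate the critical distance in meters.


Given values:
  R = 127.2 m^2, Q = 4
Formula: d_c = 0.141 * sqrt(Q * R)
Compute Q * R = 4 * 127.2 = 508.8
Compute sqrt(508.8) = 22.5566
d_c = 0.141 * 22.5566 = 3.18

3.18 m


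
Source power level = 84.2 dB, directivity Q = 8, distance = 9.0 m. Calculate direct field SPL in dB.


Given values:
  Lw = 84.2 dB, Q = 8, r = 9.0 m
Formula: SPL = Lw + 10 * log10(Q / (4 * pi * r^2))
Compute 4 * pi * r^2 = 4 * pi * 9.0^2 = 1017.876
Compute Q / denom = 8 / 1017.876 = 0.0078595
Compute 10 * log10(0.0078595) = -21.0461
SPL = 84.2 + (-21.0461) = 63.15

63.15 dB


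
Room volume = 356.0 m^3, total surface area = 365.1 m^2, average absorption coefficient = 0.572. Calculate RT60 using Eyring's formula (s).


Given values:
  V = 356.0 m^3, S = 365.1 m^2, alpha = 0.572
Formula: RT60 = 0.161 * V / (-S * ln(1 - alpha))
Compute ln(1 - 0.572) = ln(0.428) = -0.848632
Denominator: -365.1 * -0.848632 = 309.8355
Numerator: 0.161 * 356.0 = 57.316
RT60 = 57.316 / 309.8355 = 0.185

0.185 s


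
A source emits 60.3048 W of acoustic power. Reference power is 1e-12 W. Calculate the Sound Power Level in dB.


Given values:
  W = 60.3048 W
  W_ref = 1e-12 W
Formula: SWL = 10 * log10(W / W_ref)
Compute ratio: W / W_ref = 60304800000000
Compute log10: log10(60304800000000) = 13.780352
Multiply: SWL = 10 * 13.780352 = 137.8

137.8 dB


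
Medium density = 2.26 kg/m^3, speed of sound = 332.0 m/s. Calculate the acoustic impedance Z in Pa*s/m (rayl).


Given values:
  rho = 2.26 kg/m^3
  c = 332.0 m/s
Formula: Z = rho * c
Z = 2.26 * 332.0
Z = 750.32

750.32 rayl


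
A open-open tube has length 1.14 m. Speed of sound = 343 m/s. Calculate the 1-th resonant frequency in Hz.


Given values:
  Tube type: open-open, L = 1.14 m, c = 343 m/s, n = 1
Formula: f_n = n * c / (2 * L)
Compute 2 * L = 2 * 1.14 = 2.28
f = 1 * 343 / 2.28
f = 150.44

150.44 Hz


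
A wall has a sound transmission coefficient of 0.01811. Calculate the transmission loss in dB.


Given values:
  tau = 0.01811
Formula: TL = 10 * log10(1 / tau)
Compute 1 / tau = 1 / 0.01811 = 55.2181
Compute log10(55.2181) = 1.742081
TL = 10 * 1.742081 = 17.42

17.42 dB


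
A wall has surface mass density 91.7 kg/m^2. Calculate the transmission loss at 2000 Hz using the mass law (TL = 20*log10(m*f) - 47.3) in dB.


Given values:
  m = 91.7 kg/m^2, f = 2000 Hz
Formula: TL = 20 * log10(m * f) - 47.3
Compute m * f = 91.7 * 2000 = 183400.0
Compute log10(183400.0) = 5.263399
Compute 20 * 5.263399 = 105.268
TL = 105.268 - 47.3 = 57.97

57.97 dB


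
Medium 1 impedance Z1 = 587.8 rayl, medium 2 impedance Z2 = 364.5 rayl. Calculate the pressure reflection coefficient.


Given values:
  Z1 = 587.8 rayl, Z2 = 364.5 rayl
Formula: R = (Z2 - Z1) / (Z2 + Z1)
Numerator: Z2 - Z1 = 364.5 - 587.8 = -223.3
Denominator: Z2 + Z1 = 364.5 + 587.8 = 952.3
R = -223.3 / 952.3 = -0.2345

-0.2345


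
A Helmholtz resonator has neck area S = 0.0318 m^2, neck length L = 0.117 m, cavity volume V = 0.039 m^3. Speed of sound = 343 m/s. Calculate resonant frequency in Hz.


Given values:
  S = 0.0318 m^2, L = 0.117 m, V = 0.039 m^3, c = 343 m/s
Formula: f = (c / (2*pi)) * sqrt(S / (V * L))
Compute V * L = 0.039 * 0.117 = 0.004563
Compute S / (V * L) = 0.0318 / 0.004563 = 6.9691
Compute sqrt(6.9691) = 2.639905
Compute c / (2*pi) = 343 / 6.283185 = 54.590148
f = 54.590148 * 2.639905 = 144.11

144.11 Hz


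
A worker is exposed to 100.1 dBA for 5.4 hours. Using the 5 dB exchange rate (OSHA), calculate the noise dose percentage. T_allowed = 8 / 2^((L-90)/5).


Given values:
  L = 100.1 dBA, T = 5.4 hours
Formula: T_allowed = 8 / 2^((L - 90) / 5)
Compute exponent: (100.1 - 90) / 5 = 2.02
Compute 2^(2.02) = 4.055838
T_allowed = 8 / 4.055838 = 1.972465 hours
Dose = (T / T_allowed) * 100
Dose = (5.4 / 1.972465) * 100 = 273.77

273.77 %


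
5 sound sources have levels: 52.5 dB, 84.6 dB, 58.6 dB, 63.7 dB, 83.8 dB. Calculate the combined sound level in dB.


Formula: L_total = 10 * log10( sum(10^(Li/10)) )
  Source 1: 10^(52.5/10) = 177827.941
  Source 2: 10^(84.6/10) = 288403150.3127
  Source 3: 10^(58.6/10) = 724435.9601
  Source 4: 10^(63.7/10) = 2344228.8153
  Source 5: 10^(83.8/10) = 239883291.9019
Sum of linear values = 531532934.931
L_total = 10 * log10(531532934.931) = 87.26

87.26 dB


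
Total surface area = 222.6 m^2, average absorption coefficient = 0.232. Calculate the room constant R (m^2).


Given values:
  S = 222.6 m^2, alpha = 0.232
Formula: R = S * alpha / (1 - alpha)
Numerator: 222.6 * 0.232 = 51.6432
Denominator: 1 - 0.232 = 0.768
R = 51.6432 / 0.768 = 67.24

67.24 m^2


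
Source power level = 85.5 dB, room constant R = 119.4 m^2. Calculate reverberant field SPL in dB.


Given values:
  Lw = 85.5 dB, R = 119.4 m^2
Formula: SPL = Lw + 10 * log10(4 / R)
Compute 4 / R = 4 / 119.4 = 0.033501
Compute 10 * log10(0.033501) = -14.7494
SPL = 85.5 + (-14.7494) = 70.75

70.75 dB


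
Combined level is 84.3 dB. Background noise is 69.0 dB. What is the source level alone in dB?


Given values:
  L_total = 84.3 dB, L_bg = 69.0 dB
Formula: L_source = 10 * log10(10^(L_total/10) - 10^(L_bg/10))
Convert to linear:
  10^(84.3/10) = 269153480.3927
  10^(69.0/10) = 7943282.3472
Difference: 269153480.3927 - 7943282.3472 = 261210198.0455
L_source = 10 * log10(261210198.0455) = 84.17

84.17 dB


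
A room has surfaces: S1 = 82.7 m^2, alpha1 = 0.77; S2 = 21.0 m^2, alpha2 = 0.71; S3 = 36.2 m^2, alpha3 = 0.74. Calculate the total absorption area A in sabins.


Given surfaces:
  Surface 1: 82.7 * 0.77 = 63.679
  Surface 2: 21.0 * 0.71 = 14.91
  Surface 3: 36.2 * 0.74 = 26.788
Formula: A = sum(Si * alpha_i)
A = 63.679 + 14.91 + 26.788
A = 105.38

105.38 sabins


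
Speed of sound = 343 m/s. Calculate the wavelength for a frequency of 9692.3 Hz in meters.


Given values:
  c = 343 m/s, f = 9692.3 Hz
Formula: lambda = c / f
lambda = 343 / 9692.3
lambda = 0.0354

0.0354 m


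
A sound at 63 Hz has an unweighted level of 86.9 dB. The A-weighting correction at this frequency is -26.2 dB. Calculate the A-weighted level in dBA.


Given values:
  SPL = 86.9 dB
  A-weighting at 63 Hz = -26.2 dB
Formula: L_A = SPL + A_weight
L_A = 86.9 + (-26.2)
L_A = 60.7

60.7 dBA


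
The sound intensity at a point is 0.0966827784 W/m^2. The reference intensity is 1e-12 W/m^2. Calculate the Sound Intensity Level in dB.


Given values:
  I = 0.0966827784 W/m^2
  I_ref = 1e-12 W/m^2
Formula: SIL = 10 * log10(I / I_ref)
Compute ratio: I / I_ref = 96682778400
Compute log10: log10(96682778400) = 10.985349
Multiply: SIL = 10 * 10.985349 = 109.85

109.85 dB


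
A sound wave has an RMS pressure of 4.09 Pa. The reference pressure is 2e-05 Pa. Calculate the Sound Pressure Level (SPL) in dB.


Given values:
  p = 4.09 Pa
  p_ref = 2e-05 Pa
Formula: SPL = 20 * log10(p / p_ref)
Compute ratio: p / p_ref = 4.09 / 2e-05 = 204500
Compute log10: log10(204500) = 5.310693
Multiply: SPL = 20 * 5.310693 = 106.21

106.21 dB


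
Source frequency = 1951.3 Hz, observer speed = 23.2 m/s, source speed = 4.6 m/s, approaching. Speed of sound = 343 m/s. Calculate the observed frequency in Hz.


Given values:
  f_s = 1951.3 Hz, v_o = 23.2 m/s, v_s = 4.6 m/s
  Direction: approaching
Formula: f_o = f_s * (c + v_o) / (c - v_s)
Numerator: c + v_o = 343 + 23.2 = 366.2
Denominator: c - v_s = 343 - 4.6 = 338.4
f_o = 1951.3 * 366.2 / 338.4 = 2111.6

2111.6 Hz


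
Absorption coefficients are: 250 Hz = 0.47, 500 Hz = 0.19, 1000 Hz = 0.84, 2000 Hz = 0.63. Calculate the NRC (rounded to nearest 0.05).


Given values:
  a_250 = 0.47, a_500 = 0.19
  a_1000 = 0.84, a_2000 = 0.63
Formula: NRC = (a250 + a500 + a1000 + a2000) / 4
Sum = 0.47 + 0.19 + 0.84 + 0.63 = 2.13
NRC = 2.13 / 4 = 0.5325
Rounded to nearest 0.05: 0.55

0.55


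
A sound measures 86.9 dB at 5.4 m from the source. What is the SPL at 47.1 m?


Given values:
  SPL1 = 86.9 dB, r1 = 5.4 m, r2 = 47.1 m
Formula: SPL2 = SPL1 - 20 * log10(r2 / r1)
Compute ratio: r2 / r1 = 47.1 / 5.4 = 8.7222
Compute log10: log10(8.7222) = 0.940626
Compute drop: 20 * 0.940626 = 18.8125
SPL2 = 86.9 - 18.8125 = 68.09

68.09 dB


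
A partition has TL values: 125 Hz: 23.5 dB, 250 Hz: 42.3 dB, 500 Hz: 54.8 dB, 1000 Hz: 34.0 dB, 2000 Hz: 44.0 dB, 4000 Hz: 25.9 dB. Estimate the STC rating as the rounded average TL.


Given TL values at each frequency:
  125 Hz: 23.5 dB
  250 Hz: 42.3 dB
  500 Hz: 54.8 dB
  1000 Hz: 34.0 dB
  2000 Hz: 44.0 dB
  4000 Hz: 25.9 dB
Formula: STC ~ round(average of TL values)
Sum = 23.5 + 42.3 + 54.8 + 34.0 + 44.0 + 25.9 = 224.5
Average = 224.5 / 6 = 37.42
Rounded: 37

37


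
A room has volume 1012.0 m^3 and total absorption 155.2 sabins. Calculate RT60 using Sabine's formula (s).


Given values:
  V = 1012.0 m^3
  A = 155.2 sabins
Formula: RT60 = 0.161 * V / A
Numerator: 0.161 * 1012.0 = 162.932
RT60 = 162.932 / 155.2 = 1.05

1.05 s


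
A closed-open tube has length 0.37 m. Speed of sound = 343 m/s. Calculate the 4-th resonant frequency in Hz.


Given values:
  Tube type: closed-open, L = 0.37 m, c = 343 m/s, n = 4
Formula: f_n = (2n - 1) * c / (4 * L)
Compute 2n - 1 = 2*4 - 1 = 7
Compute 4 * L = 4 * 0.37 = 1.48
f = 7 * 343 / 1.48
f = 1622.3

1622.3 Hz


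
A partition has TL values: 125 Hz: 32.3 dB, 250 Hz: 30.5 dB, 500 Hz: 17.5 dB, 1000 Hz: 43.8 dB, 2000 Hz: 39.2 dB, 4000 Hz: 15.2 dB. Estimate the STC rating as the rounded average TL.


Given TL values at each frequency:
  125 Hz: 32.3 dB
  250 Hz: 30.5 dB
  500 Hz: 17.5 dB
  1000 Hz: 43.8 dB
  2000 Hz: 39.2 dB
  4000 Hz: 15.2 dB
Formula: STC ~ round(average of TL values)
Sum = 32.3 + 30.5 + 17.5 + 43.8 + 39.2 + 15.2 = 178.5
Average = 178.5 / 6 = 29.75
Rounded: 30

30


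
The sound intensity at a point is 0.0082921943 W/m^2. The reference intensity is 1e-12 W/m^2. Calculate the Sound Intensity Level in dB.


Given values:
  I = 0.0082921943 W/m^2
  I_ref = 1e-12 W/m^2
Formula: SIL = 10 * log10(I / I_ref)
Compute ratio: I / I_ref = 8292194300
Compute log10: log10(8292194300) = 9.918669
Multiply: SIL = 10 * 9.918669 = 99.19

99.19 dB


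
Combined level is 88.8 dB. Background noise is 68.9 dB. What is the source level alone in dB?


Given values:
  L_total = 88.8 dB, L_bg = 68.9 dB
Formula: L_source = 10 * log10(10^(L_total/10) - 10^(L_bg/10))
Convert to linear:
  10^(88.8/10) = 758577575.0292
  10^(68.9/10) = 7762471.1663
Difference: 758577575.0292 - 7762471.1663 = 750815103.8629
L_source = 10 * log10(750815103.8629) = 88.76

88.76 dB


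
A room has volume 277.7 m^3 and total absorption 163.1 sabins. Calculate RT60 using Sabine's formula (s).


Given values:
  V = 277.7 m^3
  A = 163.1 sabins
Formula: RT60 = 0.161 * V / A
Numerator: 0.161 * 277.7 = 44.7097
RT60 = 44.7097 / 163.1 = 0.274

0.274 s


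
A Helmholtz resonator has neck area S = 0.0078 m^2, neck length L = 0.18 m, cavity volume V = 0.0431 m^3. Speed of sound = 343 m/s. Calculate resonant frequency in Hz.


Given values:
  S = 0.0078 m^2, L = 0.18 m, V = 0.0431 m^3, c = 343 m/s
Formula: f = (c / (2*pi)) * sqrt(S / (V * L))
Compute V * L = 0.0431 * 0.18 = 0.007758
Compute S / (V * L) = 0.0078 / 0.007758 = 1.0054
Compute sqrt(1.0054) = 1.002696
Compute c / (2*pi) = 343 / 6.283185 = 54.590148
f = 54.590148 * 1.002696 = 54.74

54.74 Hz


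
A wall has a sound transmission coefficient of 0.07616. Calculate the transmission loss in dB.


Given values:
  tau = 0.07616
Formula: TL = 10 * log10(1 / tau)
Compute 1 / tau = 1 / 0.07616 = 13.1303
Compute log10(13.1303) = 1.118275
TL = 10 * 1.118275 = 11.18

11.18 dB


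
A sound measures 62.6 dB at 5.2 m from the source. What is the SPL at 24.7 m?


Given values:
  SPL1 = 62.6 dB, r1 = 5.2 m, r2 = 24.7 m
Formula: SPL2 = SPL1 - 20 * log10(r2 / r1)
Compute ratio: r2 / r1 = 24.7 / 5.2 = 4.75
Compute log10: log10(4.75) = 0.676694
Compute drop: 20 * 0.676694 = 13.5339
SPL2 = 62.6 - 13.5339 = 49.07

49.07 dB


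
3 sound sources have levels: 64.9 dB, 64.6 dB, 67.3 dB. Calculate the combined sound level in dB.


Formula: L_total = 10 * log10( sum(10^(Li/10)) )
  Source 1: 10^(64.9/10) = 3090295.4325
  Source 2: 10^(64.6/10) = 2884031.5031
  Source 3: 10^(67.3/10) = 5370317.9637
Sum of linear values = 11344644.8993
L_total = 10 * log10(11344644.8993) = 70.55

70.55 dB


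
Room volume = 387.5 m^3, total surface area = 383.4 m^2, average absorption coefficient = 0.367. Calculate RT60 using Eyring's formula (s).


Given values:
  V = 387.5 m^3, S = 383.4 m^2, alpha = 0.367
Formula: RT60 = 0.161 * V / (-S * ln(1 - alpha))
Compute ln(1 - 0.367) = ln(0.633) = -0.457285
Denominator: -383.4 * -0.457285 = 175.3231
Numerator: 0.161 * 387.5 = 62.3875
RT60 = 62.3875 / 175.3231 = 0.356

0.356 s


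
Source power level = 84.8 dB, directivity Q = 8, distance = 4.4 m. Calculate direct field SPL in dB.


Given values:
  Lw = 84.8 dB, Q = 8, r = 4.4 m
Formula: SPL = Lw + 10 * log10(Q / (4 * pi * r^2))
Compute 4 * pi * r^2 = 4 * pi * 4.4^2 = 243.2849
Compute Q / denom = 8 / 243.2849 = 0.03288326
Compute 10 * log10(0.03288326) = -14.8303
SPL = 84.8 + (-14.8303) = 69.97

69.97 dB


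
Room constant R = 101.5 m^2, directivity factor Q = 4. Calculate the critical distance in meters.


Given values:
  R = 101.5 m^2, Q = 4
Formula: d_c = 0.141 * sqrt(Q * R)
Compute Q * R = 4 * 101.5 = 406.0
Compute sqrt(406.0) = 20.1494
d_c = 0.141 * 20.1494 = 2.841

2.841 m


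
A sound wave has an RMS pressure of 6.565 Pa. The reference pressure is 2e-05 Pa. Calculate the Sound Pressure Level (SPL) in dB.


Given values:
  p = 6.565 Pa
  p_ref = 2e-05 Pa
Formula: SPL = 20 * log10(p / p_ref)
Compute ratio: p / p_ref = 6.565 / 2e-05 = 328250
Compute log10: log10(328250) = 5.516205
Multiply: SPL = 20 * 5.516205 = 110.32

110.32 dB


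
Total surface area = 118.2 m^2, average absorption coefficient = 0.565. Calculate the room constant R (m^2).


Given values:
  S = 118.2 m^2, alpha = 0.565
Formula: R = S * alpha / (1 - alpha)
Numerator: 118.2 * 0.565 = 66.783
Denominator: 1 - 0.565 = 0.435
R = 66.783 / 0.435 = 153.52

153.52 m^2


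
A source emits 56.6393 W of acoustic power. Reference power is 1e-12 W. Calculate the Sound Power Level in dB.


Given values:
  W = 56.6393 W
  W_ref = 1e-12 W
Formula: SWL = 10 * log10(W / W_ref)
Compute ratio: W / W_ref = 56639300000000
Compute log10: log10(56639300000000) = 13.753118
Multiply: SWL = 10 * 13.753118 = 137.53

137.53 dB


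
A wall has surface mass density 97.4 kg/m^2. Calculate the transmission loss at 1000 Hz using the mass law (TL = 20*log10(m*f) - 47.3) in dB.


Given values:
  m = 97.4 kg/m^2, f = 1000 Hz
Formula: TL = 20 * log10(m * f) - 47.3
Compute m * f = 97.4 * 1000 = 97400.0
Compute log10(97400.0) = 4.988559
Compute 20 * 4.988559 = 99.7712
TL = 99.7712 - 47.3 = 52.47

52.47 dB


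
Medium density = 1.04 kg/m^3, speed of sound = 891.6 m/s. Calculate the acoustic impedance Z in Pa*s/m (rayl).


Given values:
  rho = 1.04 kg/m^3
  c = 891.6 m/s
Formula: Z = rho * c
Z = 1.04 * 891.6
Z = 927.26

927.26 rayl


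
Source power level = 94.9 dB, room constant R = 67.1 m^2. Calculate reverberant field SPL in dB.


Given values:
  Lw = 94.9 dB, R = 67.1 m^2
Formula: SPL = Lw + 10 * log10(4 / R)
Compute 4 / R = 4 / 67.1 = 0.059613
Compute 10 * log10(0.059613) = -12.2466
SPL = 94.9 + (-12.2466) = 82.65

82.65 dB


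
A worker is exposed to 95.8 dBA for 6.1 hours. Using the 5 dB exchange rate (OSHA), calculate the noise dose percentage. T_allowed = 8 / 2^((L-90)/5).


Given values:
  L = 95.8 dBA, T = 6.1 hours
Formula: T_allowed = 8 / 2^((L - 90) / 5)
Compute exponent: (95.8 - 90) / 5 = 1.16
Compute 2^(1.16) = 2.234574
T_allowed = 8 / 2.234574 = 3.580101 hours
Dose = (T / T_allowed) * 100
Dose = (6.1 / 3.580101) * 100 = 170.39

170.39 %


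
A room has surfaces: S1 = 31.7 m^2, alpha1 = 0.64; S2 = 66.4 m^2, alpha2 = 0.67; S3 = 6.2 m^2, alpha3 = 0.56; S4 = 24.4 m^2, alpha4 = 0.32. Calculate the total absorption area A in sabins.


Given surfaces:
  Surface 1: 31.7 * 0.64 = 20.288
  Surface 2: 66.4 * 0.67 = 44.488
  Surface 3: 6.2 * 0.56 = 3.472
  Surface 4: 24.4 * 0.32 = 7.808
Formula: A = sum(Si * alpha_i)
A = 20.288 + 44.488 + 3.472 + 7.808
A = 76.06

76.06 sabins


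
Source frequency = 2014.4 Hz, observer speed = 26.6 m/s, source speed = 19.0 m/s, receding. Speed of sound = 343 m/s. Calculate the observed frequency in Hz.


Given values:
  f_s = 2014.4 Hz, v_o = 26.6 m/s, v_s = 19.0 m/s
  Direction: receding
Formula: f_o = f_s * (c - v_o) / (c + v_s)
Numerator: c - v_o = 343 - 26.6 = 316.4
Denominator: c + v_s = 343 + 19.0 = 362.0
f_o = 2014.4 * 316.4 / 362.0 = 1760.65

1760.65 Hz


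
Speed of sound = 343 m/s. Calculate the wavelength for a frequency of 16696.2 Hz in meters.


Given values:
  c = 343 m/s, f = 16696.2 Hz
Formula: lambda = c / f
lambda = 343 / 16696.2
lambda = 0.0205

0.0205 m


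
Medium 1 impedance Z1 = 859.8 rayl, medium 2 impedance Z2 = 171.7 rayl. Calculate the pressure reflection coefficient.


Given values:
  Z1 = 859.8 rayl, Z2 = 171.7 rayl
Formula: R = (Z2 - Z1) / (Z2 + Z1)
Numerator: Z2 - Z1 = 171.7 - 859.8 = -688.1
Denominator: Z2 + Z1 = 171.7 + 859.8 = 1031.5
R = -688.1 / 1031.5 = -0.6671

-0.6671


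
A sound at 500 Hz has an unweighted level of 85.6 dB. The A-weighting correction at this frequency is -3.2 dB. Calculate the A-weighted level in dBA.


Given values:
  SPL = 85.6 dB
  A-weighting at 500 Hz = -3.2 dB
Formula: L_A = SPL + A_weight
L_A = 85.6 + (-3.2)
L_A = 82.4

82.4 dBA


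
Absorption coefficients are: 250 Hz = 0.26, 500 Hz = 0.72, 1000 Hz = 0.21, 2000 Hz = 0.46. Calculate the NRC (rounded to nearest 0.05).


Given values:
  a_250 = 0.26, a_500 = 0.72
  a_1000 = 0.21, a_2000 = 0.46
Formula: NRC = (a250 + a500 + a1000 + a2000) / 4
Sum = 0.26 + 0.72 + 0.21 + 0.46 = 1.65
NRC = 1.65 / 4 = 0.4125
Rounded to nearest 0.05: 0.4

0.4


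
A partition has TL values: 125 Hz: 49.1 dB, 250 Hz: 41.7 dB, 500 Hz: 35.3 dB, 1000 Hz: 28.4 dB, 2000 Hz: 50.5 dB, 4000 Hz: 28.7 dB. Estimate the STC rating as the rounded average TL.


Given TL values at each frequency:
  125 Hz: 49.1 dB
  250 Hz: 41.7 dB
  500 Hz: 35.3 dB
  1000 Hz: 28.4 dB
  2000 Hz: 50.5 dB
  4000 Hz: 28.7 dB
Formula: STC ~ round(average of TL values)
Sum = 49.1 + 41.7 + 35.3 + 28.4 + 50.5 + 28.7 = 233.7
Average = 233.7 / 6 = 38.95
Rounded: 39

39


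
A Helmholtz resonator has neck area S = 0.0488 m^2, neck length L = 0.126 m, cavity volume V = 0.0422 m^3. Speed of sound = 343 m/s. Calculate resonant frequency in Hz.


Given values:
  S = 0.0488 m^2, L = 0.126 m, V = 0.0422 m^3, c = 343 m/s
Formula: f = (c / (2*pi)) * sqrt(S / (V * L))
Compute V * L = 0.0422 * 0.126 = 0.0053172
Compute S / (V * L) = 0.0488 / 0.0053172 = 9.1778
Compute sqrt(9.1778) = 3.029488
Compute c / (2*pi) = 343 / 6.283185 = 54.590148
f = 54.590148 * 3.029488 = 165.38

165.38 Hz


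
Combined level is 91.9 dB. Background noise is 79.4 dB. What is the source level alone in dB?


Given values:
  L_total = 91.9 dB, L_bg = 79.4 dB
Formula: L_source = 10 * log10(10^(L_total/10) - 10^(L_bg/10))
Convert to linear:
  10^(91.9/10) = 1548816618.9125
  10^(79.4/10) = 87096358.9956
Difference: 1548816618.9125 - 87096358.9956 = 1461720259.9169
L_source = 10 * log10(1461720259.9169) = 91.65

91.65 dB


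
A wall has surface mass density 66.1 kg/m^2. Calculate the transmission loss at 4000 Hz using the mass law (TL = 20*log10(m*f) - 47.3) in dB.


Given values:
  m = 66.1 kg/m^2, f = 4000 Hz
Formula: TL = 20 * log10(m * f) - 47.3
Compute m * f = 66.1 * 4000 = 264400.0
Compute log10(264400.0) = 5.422261
Compute 20 * 5.422261 = 108.4452
TL = 108.4452 - 47.3 = 61.15

61.15 dB


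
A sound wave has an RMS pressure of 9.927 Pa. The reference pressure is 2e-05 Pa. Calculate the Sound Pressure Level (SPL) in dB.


Given values:
  p = 9.927 Pa
  p_ref = 2e-05 Pa
Formula: SPL = 20 * log10(p / p_ref)
Compute ratio: p / p_ref = 9.927 / 2e-05 = 496350
Compute log10: log10(496350) = 5.695788
Multiply: SPL = 20 * 5.695788 = 113.92

113.92 dB


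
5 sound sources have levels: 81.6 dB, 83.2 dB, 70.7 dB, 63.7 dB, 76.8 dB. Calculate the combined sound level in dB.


Formula: L_total = 10 * log10( sum(10^(Li/10)) )
  Source 1: 10^(81.6/10) = 144543977.0746
  Source 2: 10^(83.2/10) = 208929613.0854
  Source 3: 10^(70.7/10) = 11748975.5494
  Source 4: 10^(63.7/10) = 2344228.8153
  Source 5: 10^(76.8/10) = 47863009.2323
Sum of linear values = 415429803.757
L_total = 10 * log10(415429803.757) = 86.18

86.18 dB


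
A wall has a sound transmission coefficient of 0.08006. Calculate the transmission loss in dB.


Given values:
  tau = 0.08006
Formula: TL = 10 * log10(1 / tau)
Compute 1 / tau = 1 / 0.08006 = 12.4906
Compute log10(12.4906) = 1.096583
TL = 10 * 1.096583 = 10.97

10.97 dB


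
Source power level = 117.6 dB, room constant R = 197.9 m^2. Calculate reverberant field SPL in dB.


Given values:
  Lw = 117.6 dB, R = 197.9 m^2
Formula: SPL = Lw + 10 * log10(4 / R)
Compute 4 / R = 4 / 197.9 = 0.020212
Compute 10 * log10(0.020212) = -16.9439
SPL = 117.6 + (-16.9439) = 100.66

100.66 dB


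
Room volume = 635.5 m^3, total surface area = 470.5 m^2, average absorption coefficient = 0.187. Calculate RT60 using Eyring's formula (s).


Given values:
  V = 635.5 m^3, S = 470.5 m^2, alpha = 0.187
Formula: RT60 = 0.161 * V / (-S * ln(1 - alpha))
Compute ln(1 - 0.187) = ln(0.813) = -0.207024
Denominator: -470.5 * -0.207024 = 97.4048
Numerator: 0.161 * 635.5 = 102.3155
RT60 = 102.3155 / 97.4048 = 1.05

1.05 s


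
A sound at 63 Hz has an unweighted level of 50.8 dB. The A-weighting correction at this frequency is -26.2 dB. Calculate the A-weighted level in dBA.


Given values:
  SPL = 50.8 dB
  A-weighting at 63 Hz = -26.2 dB
Formula: L_A = SPL + A_weight
L_A = 50.8 + (-26.2)
L_A = 24.6

24.6 dBA


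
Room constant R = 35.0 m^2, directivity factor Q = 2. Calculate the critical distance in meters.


Given values:
  R = 35.0 m^2, Q = 2
Formula: d_c = 0.141 * sqrt(Q * R)
Compute Q * R = 2 * 35.0 = 70.0
Compute sqrt(70.0) = 8.3666
d_c = 0.141 * 8.3666 = 1.18

1.18 m


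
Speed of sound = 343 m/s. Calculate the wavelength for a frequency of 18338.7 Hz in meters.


Given values:
  c = 343 m/s, f = 18338.7 Hz
Formula: lambda = c / f
lambda = 343 / 18338.7
lambda = 0.0187

0.0187 m


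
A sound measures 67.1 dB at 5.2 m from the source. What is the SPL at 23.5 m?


Given values:
  SPL1 = 67.1 dB, r1 = 5.2 m, r2 = 23.5 m
Formula: SPL2 = SPL1 - 20 * log10(r2 / r1)
Compute ratio: r2 / r1 = 23.5 / 5.2 = 4.5192
Compute log10: log10(4.5192) = 0.655062
Compute drop: 20 * 0.655062 = 13.1012
SPL2 = 67.1 - 13.1012 = 54.0

54.0 dB


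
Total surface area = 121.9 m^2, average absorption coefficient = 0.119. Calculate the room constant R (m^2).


Given values:
  S = 121.9 m^2, alpha = 0.119
Formula: R = S * alpha / (1 - alpha)
Numerator: 121.9 * 0.119 = 14.5061
Denominator: 1 - 0.119 = 0.881
R = 14.5061 / 0.881 = 16.47

16.47 m^2


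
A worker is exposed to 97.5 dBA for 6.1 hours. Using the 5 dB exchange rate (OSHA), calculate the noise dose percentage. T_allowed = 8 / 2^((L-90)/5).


Given values:
  L = 97.5 dBA, T = 6.1 hours
Formula: T_allowed = 8 / 2^((L - 90) / 5)
Compute exponent: (97.5 - 90) / 5 = 1.5
Compute 2^(1.5) = 2.828427
T_allowed = 8 / 2.828427 = 2.828427 hours
Dose = (T / T_allowed) * 100
Dose = (6.1 / 2.828427) * 100 = 215.67

215.67 %


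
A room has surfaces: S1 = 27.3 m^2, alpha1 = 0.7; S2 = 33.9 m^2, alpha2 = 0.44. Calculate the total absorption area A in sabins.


Given surfaces:
  Surface 1: 27.3 * 0.7 = 19.11
  Surface 2: 33.9 * 0.44 = 14.916
Formula: A = sum(Si * alpha_i)
A = 19.11 + 14.916
A = 34.03

34.03 sabins


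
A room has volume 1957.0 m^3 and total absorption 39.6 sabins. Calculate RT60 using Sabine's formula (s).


Given values:
  V = 1957.0 m^3
  A = 39.6 sabins
Formula: RT60 = 0.161 * V / A
Numerator: 0.161 * 1957.0 = 315.077
RT60 = 315.077 / 39.6 = 7.956

7.956 s


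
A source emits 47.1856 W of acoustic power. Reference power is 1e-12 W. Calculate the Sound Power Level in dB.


Given values:
  W = 47.1856 W
  W_ref = 1e-12 W
Formula: SWL = 10 * log10(W / W_ref)
Compute ratio: W / W_ref = 47185600000000
Compute log10: log10(47185600000000) = 13.673809
Multiply: SWL = 10 * 13.673809 = 136.74

136.74 dB


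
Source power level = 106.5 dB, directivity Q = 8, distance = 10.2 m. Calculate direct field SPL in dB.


Given values:
  Lw = 106.5 dB, Q = 8, r = 10.2 m
Formula: SPL = Lw + 10 * log10(Q / (4 * pi * r^2))
Compute 4 * pi * r^2 = 4 * pi * 10.2^2 = 1307.4052
Compute Q / denom = 8 / 1307.4052 = 0.00611899
Compute 10 * log10(0.00611899) = -22.1332
SPL = 106.5 + (-22.1332) = 84.37

84.37 dB


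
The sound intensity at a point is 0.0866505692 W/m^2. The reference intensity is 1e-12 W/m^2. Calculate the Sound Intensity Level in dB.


Given values:
  I = 0.0866505692 W/m^2
  I_ref = 1e-12 W/m^2
Formula: SIL = 10 * log10(I / I_ref)
Compute ratio: I / I_ref = 86650569200
Compute log10: log10(86650569200) = 10.937771
Multiply: SIL = 10 * 10.937771 = 109.38

109.38 dB


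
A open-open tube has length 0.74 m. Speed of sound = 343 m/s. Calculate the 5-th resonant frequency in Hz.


Given values:
  Tube type: open-open, L = 0.74 m, c = 343 m/s, n = 5
Formula: f_n = n * c / (2 * L)
Compute 2 * L = 2 * 0.74 = 1.48
f = 5 * 343 / 1.48
f = 1158.78

1158.78 Hz


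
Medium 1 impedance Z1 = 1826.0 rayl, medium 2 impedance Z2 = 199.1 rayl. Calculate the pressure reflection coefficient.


Given values:
  Z1 = 1826.0 rayl, Z2 = 199.1 rayl
Formula: R = (Z2 - Z1) / (Z2 + Z1)
Numerator: Z2 - Z1 = 199.1 - 1826.0 = -1626.9
Denominator: Z2 + Z1 = 199.1 + 1826.0 = 2025.1
R = -1626.9 / 2025.1 = -0.8034

-0.8034


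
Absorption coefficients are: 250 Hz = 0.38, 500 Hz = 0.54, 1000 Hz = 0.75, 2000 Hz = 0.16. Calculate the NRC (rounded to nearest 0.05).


Given values:
  a_250 = 0.38, a_500 = 0.54
  a_1000 = 0.75, a_2000 = 0.16
Formula: NRC = (a250 + a500 + a1000 + a2000) / 4
Sum = 0.38 + 0.54 + 0.75 + 0.16 = 1.83
NRC = 1.83 / 4 = 0.4575
Rounded to nearest 0.05: 0.45

0.45


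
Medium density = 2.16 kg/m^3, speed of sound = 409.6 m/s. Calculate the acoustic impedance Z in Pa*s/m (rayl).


Given values:
  rho = 2.16 kg/m^3
  c = 409.6 m/s
Formula: Z = rho * c
Z = 2.16 * 409.6
Z = 884.74

884.74 rayl


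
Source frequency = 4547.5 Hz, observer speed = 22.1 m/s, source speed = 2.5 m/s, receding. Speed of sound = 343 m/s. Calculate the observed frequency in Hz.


Given values:
  f_s = 4547.5 Hz, v_o = 22.1 m/s, v_s = 2.5 m/s
  Direction: receding
Formula: f_o = f_s * (c - v_o) / (c + v_s)
Numerator: c - v_o = 343 - 22.1 = 320.9
Denominator: c + v_s = 343 + 2.5 = 345.5
f_o = 4547.5 * 320.9 / 345.5 = 4223.71

4223.71 Hz


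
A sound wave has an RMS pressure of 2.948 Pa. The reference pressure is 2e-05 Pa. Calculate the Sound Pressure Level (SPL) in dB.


Given values:
  p = 2.948 Pa
  p_ref = 2e-05 Pa
Formula: SPL = 20 * log10(p / p_ref)
Compute ratio: p / p_ref = 2.948 / 2e-05 = 147400
Compute log10: log10(147400) = 5.168497
Multiply: SPL = 20 * 5.168497 = 103.37

103.37 dB


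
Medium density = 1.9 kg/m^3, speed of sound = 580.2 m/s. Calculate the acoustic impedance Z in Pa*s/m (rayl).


Given values:
  rho = 1.9 kg/m^3
  c = 580.2 m/s
Formula: Z = rho * c
Z = 1.9 * 580.2
Z = 1102.38

1102.38 rayl


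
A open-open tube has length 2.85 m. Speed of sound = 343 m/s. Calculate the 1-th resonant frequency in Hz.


Given values:
  Tube type: open-open, L = 2.85 m, c = 343 m/s, n = 1
Formula: f_n = n * c / (2 * L)
Compute 2 * L = 2 * 2.85 = 5.7
f = 1 * 343 / 5.7
f = 60.18

60.18 Hz


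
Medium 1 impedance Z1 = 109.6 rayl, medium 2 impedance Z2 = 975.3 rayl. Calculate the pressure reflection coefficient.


Given values:
  Z1 = 109.6 rayl, Z2 = 975.3 rayl
Formula: R = (Z2 - Z1) / (Z2 + Z1)
Numerator: Z2 - Z1 = 975.3 - 109.6 = 865.7
Denominator: Z2 + Z1 = 975.3 + 109.6 = 1084.9
R = 865.7 / 1084.9 = 0.798

0.798


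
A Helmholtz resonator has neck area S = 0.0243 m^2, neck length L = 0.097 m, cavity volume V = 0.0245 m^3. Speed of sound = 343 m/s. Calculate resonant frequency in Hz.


Given values:
  S = 0.0243 m^2, L = 0.097 m, V = 0.0245 m^3, c = 343 m/s
Formula: f = (c / (2*pi)) * sqrt(S / (V * L))
Compute V * L = 0.0245 * 0.097 = 0.0023765
Compute S / (V * L) = 0.0243 / 0.0023765 = 10.2251
Compute sqrt(10.2251) = 3.197671
Compute c / (2*pi) = 343 / 6.283185 = 54.590148
f = 54.590148 * 3.197671 = 174.56

174.56 Hz


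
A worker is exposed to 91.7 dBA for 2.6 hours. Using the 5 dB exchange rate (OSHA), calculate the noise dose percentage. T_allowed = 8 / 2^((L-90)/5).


Given values:
  L = 91.7 dBA, T = 2.6 hours
Formula: T_allowed = 8 / 2^((L - 90) / 5)
Compute exponent: (91.7 - 90) / 5 = 0.34
Compute 2^(0.34) = 1.265757
T_allowed = 8 / 1.265757 = 6.320328 hours
Dose = (T / T_allowed) * 100
Dose = (2.6 / 6.320328) * 100 = 41.14

41.14 %


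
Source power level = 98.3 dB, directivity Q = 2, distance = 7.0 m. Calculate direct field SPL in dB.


Given values:
  Lw = 98.3 dB, Q = 2, r = 7.0 m
Formula: SPL = Lw + 10 * log10(Q / (4 * pi * r^2))
Compute 4 * pi * r^2 = 4 * pi * 7.0^2 = 615.7522
Compute Q / denom = 2 / 615.7522 = 0.00324806
Compute 10 * log10(0.00324806) = -24.8838
SPL = 98.3 + (-24.8838) = 73.42

73.42 dB


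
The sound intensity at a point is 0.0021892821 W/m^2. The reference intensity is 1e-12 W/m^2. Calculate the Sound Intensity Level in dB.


Given values:
  I = 0.0021892821 W/m^2
  I_ref = 1e-12 W/m^2
Formula: SIL = 10 * log10(I / I_ref)
Compute ratio: I / I_ref = 2189282100
Compute log10: log10(2189282100) = 9.340302
Multiply: SIL = 10 * 9.340302 = 93.4

93.4 dB


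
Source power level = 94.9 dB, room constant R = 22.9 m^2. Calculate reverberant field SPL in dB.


Given values:
  Lw = 94.9 dB, R = 22.9 m^2
Formula: SPL = Lw + 10 * log10(4 / R)
Compute 4 / R = 4 / 22.9 = 0.174672
Compute 10 * log10(0.174672) = -7.5778
SPL = 94.9 + (-7.5778) = 87.32

87.32 dB


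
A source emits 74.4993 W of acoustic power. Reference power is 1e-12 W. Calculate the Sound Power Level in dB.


Given values:
  W = 74.4993 W
  W_ref = 1e-12 W
Formula: SWL = 10 * log10(W / W_ref)
Compute ratio: W / W_ref = 74499300000000
Compute log10: log10(74499300000000) = 13.872152
Multiply: SWL = 10 * 13.872152 = 138.72

138.72 dB


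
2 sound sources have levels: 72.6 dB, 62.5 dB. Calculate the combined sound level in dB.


Formula: L_total = 10 * log10( sum(10^(Li/10)) )
  Source 1: 10^(72.6/10) = 18197008.5861
  Source 2: 10^(62.5/10) = 1778279.41
Sum of linear values = 19975287.9961
L_total = 10 * log10(19975287.9961) = 73.0

73.0 dB


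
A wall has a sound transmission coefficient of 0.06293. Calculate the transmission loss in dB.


Given values:
  tau = 0.06293
Formula: TL = 10 * log10(1 / tau)
Compute 1 / tau = 1 / 0.06293 = 15.8907
Compute log10(15.8907) = 1.201143
TL = 10 * 1.201143 = 12.01

12.01 dB
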